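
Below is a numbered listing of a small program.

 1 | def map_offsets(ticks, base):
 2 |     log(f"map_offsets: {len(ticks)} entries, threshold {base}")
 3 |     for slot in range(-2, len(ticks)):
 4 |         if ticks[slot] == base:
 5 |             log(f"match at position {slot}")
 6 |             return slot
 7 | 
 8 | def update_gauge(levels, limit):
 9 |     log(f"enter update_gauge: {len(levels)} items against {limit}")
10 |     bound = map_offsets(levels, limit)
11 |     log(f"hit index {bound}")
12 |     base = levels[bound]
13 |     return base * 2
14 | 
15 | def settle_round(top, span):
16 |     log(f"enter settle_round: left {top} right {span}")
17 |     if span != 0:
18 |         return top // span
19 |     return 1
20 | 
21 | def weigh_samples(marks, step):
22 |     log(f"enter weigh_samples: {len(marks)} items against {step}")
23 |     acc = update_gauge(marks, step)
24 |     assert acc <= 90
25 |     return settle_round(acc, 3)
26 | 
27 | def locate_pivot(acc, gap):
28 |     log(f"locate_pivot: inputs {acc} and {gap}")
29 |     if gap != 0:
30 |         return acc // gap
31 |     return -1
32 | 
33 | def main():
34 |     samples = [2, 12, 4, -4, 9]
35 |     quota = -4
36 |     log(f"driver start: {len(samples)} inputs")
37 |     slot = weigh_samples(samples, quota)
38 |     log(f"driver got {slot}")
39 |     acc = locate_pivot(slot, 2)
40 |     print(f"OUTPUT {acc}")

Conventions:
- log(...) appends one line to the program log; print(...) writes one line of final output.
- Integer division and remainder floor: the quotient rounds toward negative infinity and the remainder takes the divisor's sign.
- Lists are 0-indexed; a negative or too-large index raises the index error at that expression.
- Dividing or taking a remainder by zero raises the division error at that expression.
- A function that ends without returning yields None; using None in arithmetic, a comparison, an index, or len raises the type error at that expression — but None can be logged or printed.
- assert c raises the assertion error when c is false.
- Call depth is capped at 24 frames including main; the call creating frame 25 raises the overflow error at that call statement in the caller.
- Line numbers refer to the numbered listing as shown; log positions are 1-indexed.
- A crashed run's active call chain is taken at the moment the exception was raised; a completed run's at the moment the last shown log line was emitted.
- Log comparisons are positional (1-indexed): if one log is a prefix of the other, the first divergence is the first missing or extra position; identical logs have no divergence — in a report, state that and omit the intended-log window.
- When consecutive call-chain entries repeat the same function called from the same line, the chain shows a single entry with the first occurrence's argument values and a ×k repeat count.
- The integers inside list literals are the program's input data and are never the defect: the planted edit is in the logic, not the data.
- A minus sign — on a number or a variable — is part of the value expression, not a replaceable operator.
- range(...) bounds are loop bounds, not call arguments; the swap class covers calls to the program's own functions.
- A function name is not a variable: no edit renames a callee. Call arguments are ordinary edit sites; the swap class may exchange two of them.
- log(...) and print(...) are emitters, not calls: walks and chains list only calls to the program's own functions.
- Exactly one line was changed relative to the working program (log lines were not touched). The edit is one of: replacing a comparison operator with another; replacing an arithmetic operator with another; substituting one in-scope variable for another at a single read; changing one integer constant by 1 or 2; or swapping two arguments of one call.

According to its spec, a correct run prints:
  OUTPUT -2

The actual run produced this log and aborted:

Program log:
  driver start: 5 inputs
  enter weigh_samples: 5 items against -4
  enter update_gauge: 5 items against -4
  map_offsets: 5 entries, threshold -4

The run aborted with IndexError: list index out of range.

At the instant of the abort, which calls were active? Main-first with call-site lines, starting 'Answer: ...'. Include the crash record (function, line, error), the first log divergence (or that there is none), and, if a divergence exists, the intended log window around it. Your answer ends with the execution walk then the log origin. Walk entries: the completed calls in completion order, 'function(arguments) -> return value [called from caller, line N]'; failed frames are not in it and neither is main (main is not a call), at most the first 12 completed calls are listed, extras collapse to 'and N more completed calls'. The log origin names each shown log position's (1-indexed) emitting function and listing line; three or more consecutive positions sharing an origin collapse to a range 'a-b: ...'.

Answer: main -> weigh_samples (called at line 37) -> update_gauge (called at line 23) -> map_offsets (called at line 10).
Key fact: A complete run would log 'match at position 3' next, but this one stopped at 4 lines.
Crash: map_offsets, line 4, IndexError.
First divergence: position 5; the shown log stops at 4 lines while the working version next logs 'match at position 3'.
Intended log window:
  3: enter update_gauge: 5 items against -4
  4: map_offsets: 5 entries, threshold -4
  5: match at position 3
  6: hit index 3
Execution walk:
  (no call completed)
Log origins:
  1: logged in main at line 36
  2: logged in weigh_samples at line 22
  3: logged in update_gauge at line 9
  4: logged in map_offsets at line 2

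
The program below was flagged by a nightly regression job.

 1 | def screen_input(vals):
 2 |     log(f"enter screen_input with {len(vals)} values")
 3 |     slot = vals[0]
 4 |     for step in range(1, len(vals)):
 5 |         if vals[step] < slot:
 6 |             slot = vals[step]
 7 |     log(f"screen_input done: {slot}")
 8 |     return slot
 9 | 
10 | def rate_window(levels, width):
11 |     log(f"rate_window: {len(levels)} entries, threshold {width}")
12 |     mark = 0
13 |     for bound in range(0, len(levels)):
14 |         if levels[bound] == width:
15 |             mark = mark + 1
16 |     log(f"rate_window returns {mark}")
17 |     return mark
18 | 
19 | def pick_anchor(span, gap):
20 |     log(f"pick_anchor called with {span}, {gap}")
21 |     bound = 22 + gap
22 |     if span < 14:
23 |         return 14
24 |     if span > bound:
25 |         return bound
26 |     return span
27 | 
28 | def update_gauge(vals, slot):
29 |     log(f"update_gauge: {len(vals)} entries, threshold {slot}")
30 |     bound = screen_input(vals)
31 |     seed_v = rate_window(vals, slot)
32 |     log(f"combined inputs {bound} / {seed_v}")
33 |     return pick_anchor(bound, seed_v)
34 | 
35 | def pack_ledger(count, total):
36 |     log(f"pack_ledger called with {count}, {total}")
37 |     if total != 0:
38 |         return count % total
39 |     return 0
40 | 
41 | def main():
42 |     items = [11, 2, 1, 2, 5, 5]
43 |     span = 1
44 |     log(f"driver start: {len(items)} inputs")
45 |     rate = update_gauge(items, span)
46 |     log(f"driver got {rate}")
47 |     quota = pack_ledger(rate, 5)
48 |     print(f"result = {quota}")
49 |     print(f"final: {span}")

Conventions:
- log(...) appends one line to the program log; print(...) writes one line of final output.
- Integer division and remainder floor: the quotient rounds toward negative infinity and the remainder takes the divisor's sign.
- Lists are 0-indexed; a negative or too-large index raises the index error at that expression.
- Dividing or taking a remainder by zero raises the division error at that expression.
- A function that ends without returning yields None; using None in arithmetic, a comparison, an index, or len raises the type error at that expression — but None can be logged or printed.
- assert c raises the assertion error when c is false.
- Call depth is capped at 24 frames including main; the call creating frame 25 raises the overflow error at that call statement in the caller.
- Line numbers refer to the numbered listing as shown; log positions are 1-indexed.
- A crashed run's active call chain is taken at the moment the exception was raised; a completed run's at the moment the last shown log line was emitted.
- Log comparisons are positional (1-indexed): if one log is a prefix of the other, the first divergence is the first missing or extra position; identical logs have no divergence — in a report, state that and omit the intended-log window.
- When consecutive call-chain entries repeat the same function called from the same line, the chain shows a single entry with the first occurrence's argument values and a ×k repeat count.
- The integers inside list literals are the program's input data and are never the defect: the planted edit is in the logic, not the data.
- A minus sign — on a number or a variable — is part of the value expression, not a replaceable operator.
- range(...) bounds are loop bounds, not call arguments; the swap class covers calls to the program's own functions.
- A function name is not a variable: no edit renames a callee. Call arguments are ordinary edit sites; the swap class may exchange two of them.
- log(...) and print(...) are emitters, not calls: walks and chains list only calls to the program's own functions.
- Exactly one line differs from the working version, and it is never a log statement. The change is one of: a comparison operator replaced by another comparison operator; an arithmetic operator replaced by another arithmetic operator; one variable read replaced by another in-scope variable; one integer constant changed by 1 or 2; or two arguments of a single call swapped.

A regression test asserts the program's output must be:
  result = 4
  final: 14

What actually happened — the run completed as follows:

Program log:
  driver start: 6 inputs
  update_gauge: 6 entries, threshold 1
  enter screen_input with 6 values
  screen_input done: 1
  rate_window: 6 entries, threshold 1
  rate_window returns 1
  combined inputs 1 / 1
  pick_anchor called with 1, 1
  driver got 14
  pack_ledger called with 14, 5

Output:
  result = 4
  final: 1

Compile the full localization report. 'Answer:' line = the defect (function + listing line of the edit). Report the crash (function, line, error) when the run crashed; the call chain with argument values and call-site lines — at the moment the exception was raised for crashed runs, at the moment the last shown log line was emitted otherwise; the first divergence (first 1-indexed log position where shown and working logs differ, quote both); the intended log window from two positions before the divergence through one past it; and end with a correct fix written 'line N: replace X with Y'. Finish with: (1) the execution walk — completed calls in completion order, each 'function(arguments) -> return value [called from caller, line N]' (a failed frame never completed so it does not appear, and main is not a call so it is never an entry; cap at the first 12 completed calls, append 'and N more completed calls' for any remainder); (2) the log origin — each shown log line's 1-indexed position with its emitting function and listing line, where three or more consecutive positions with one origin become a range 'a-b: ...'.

Answer: the defect is in main at line 49.
Key fact: Log streams are identical — the defect surfaces only in the printed output.
Call chain: main -> pack_ledger(14, 5) (called at line 47).
First divergence: none (the log streams are identical).
Execution walk:
  screen_input([11, 2, 1, 2, 5, 5]) -> 1  [called from update_gauge, line 30]
  rate_window([11, 2, 1, 2, 5, 5], 1) -> 1  [called from update_gauge, line 31]
  pick_anchor(1, 1) -> 14  [called from update_gauge, line 33]
  update_gauge([11, 2, 1, 2, 5, 5], 1) -> 14  [called from main, line 45]
  pack_ledger(14, 5) -> 4  [called from main, line 47]
Log origin:
  1: from main, line 44
  2: from update_gauge, line 29
  3: from screen_input, line 2
  4: from screen_input, line 7
  5: from rate_window, line 11
  6: from rate_window, line 16
  7: from update_gauge, line 32
  8: from pick_anchor, line 20
  9: from main, line 46
  10: from pack_ledger, line 36
A correct fix: line 49: replace `span` with `rate`.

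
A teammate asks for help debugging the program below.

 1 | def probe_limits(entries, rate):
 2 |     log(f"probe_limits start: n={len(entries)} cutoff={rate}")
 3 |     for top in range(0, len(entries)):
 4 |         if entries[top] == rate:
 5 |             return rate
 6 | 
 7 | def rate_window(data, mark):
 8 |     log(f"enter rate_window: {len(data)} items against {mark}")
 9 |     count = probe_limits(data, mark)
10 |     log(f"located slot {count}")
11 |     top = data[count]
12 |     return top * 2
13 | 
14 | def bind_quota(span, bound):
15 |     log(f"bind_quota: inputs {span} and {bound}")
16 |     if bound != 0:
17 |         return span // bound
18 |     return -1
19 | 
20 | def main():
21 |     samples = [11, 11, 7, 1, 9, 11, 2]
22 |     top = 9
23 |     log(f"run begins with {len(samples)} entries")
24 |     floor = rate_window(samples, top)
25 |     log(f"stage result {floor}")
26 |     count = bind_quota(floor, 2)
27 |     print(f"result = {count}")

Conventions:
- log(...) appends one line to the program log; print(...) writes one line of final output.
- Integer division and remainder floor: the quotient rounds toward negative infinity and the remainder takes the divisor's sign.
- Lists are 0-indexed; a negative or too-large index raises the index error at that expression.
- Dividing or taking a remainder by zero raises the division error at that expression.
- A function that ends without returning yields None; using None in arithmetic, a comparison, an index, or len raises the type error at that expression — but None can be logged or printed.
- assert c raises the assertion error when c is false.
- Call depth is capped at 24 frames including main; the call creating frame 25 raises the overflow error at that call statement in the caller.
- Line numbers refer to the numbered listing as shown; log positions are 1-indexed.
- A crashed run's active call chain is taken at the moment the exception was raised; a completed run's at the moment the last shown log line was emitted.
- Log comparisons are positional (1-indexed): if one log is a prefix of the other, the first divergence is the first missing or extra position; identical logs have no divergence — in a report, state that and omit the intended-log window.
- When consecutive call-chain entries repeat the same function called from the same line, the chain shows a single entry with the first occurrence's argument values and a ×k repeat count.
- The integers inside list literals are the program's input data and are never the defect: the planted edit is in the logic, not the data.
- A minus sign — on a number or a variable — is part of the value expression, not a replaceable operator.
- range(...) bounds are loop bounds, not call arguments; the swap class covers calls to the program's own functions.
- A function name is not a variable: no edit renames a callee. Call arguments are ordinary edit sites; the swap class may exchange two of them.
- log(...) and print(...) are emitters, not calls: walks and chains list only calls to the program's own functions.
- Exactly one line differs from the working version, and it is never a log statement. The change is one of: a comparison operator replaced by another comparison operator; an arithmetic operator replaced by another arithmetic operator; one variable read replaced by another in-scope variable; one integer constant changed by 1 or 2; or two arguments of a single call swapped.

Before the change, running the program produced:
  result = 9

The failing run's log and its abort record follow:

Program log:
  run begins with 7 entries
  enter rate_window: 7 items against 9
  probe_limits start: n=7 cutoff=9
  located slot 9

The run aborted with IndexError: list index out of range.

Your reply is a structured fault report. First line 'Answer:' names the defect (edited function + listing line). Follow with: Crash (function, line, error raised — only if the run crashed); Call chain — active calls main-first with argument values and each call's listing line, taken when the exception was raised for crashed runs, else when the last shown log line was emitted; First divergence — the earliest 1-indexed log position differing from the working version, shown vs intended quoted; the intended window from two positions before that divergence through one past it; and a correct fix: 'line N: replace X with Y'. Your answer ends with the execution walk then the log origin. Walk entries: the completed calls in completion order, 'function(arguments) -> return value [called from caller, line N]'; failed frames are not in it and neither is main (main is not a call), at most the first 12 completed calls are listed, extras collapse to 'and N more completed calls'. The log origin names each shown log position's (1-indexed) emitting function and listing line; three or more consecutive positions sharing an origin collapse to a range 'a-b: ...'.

Answer: the defect is in probe_limits at line 5.
Key fact: The log first diverges at position 4: the faulty run prints 'located slot 9' where the working version prints 'located slot 4'.
Crash: rate_window, line 11, IndexError.
Call chain: main -> rate_window([11, 11, 7, 1, 9, 11, 2], 9) (called at line 24).
First divergence: at position 4 the run shows 'located slot 9' where the working version logs 'located slot 4'.
Intended log window:
  2: enter rate_window: 7 items against 9
  3: probe_limits start: n=7 cutoff=9
  4: located slot 4
  5: stage result 18
Execution walk:
  probe_limits([11, 11, 7, 1, 9, 11, 2], 9) -> 9  [called from rate_window, line 9]
Origin of each log line:
  1: emitted by main (line 23)
  2: emitted by rate_window (line 8)
  3: emitted by probe_limits (line 2)
  4: emitted by rate_window (line 10)
A correct fix: line 5: replace `rate` with `top`.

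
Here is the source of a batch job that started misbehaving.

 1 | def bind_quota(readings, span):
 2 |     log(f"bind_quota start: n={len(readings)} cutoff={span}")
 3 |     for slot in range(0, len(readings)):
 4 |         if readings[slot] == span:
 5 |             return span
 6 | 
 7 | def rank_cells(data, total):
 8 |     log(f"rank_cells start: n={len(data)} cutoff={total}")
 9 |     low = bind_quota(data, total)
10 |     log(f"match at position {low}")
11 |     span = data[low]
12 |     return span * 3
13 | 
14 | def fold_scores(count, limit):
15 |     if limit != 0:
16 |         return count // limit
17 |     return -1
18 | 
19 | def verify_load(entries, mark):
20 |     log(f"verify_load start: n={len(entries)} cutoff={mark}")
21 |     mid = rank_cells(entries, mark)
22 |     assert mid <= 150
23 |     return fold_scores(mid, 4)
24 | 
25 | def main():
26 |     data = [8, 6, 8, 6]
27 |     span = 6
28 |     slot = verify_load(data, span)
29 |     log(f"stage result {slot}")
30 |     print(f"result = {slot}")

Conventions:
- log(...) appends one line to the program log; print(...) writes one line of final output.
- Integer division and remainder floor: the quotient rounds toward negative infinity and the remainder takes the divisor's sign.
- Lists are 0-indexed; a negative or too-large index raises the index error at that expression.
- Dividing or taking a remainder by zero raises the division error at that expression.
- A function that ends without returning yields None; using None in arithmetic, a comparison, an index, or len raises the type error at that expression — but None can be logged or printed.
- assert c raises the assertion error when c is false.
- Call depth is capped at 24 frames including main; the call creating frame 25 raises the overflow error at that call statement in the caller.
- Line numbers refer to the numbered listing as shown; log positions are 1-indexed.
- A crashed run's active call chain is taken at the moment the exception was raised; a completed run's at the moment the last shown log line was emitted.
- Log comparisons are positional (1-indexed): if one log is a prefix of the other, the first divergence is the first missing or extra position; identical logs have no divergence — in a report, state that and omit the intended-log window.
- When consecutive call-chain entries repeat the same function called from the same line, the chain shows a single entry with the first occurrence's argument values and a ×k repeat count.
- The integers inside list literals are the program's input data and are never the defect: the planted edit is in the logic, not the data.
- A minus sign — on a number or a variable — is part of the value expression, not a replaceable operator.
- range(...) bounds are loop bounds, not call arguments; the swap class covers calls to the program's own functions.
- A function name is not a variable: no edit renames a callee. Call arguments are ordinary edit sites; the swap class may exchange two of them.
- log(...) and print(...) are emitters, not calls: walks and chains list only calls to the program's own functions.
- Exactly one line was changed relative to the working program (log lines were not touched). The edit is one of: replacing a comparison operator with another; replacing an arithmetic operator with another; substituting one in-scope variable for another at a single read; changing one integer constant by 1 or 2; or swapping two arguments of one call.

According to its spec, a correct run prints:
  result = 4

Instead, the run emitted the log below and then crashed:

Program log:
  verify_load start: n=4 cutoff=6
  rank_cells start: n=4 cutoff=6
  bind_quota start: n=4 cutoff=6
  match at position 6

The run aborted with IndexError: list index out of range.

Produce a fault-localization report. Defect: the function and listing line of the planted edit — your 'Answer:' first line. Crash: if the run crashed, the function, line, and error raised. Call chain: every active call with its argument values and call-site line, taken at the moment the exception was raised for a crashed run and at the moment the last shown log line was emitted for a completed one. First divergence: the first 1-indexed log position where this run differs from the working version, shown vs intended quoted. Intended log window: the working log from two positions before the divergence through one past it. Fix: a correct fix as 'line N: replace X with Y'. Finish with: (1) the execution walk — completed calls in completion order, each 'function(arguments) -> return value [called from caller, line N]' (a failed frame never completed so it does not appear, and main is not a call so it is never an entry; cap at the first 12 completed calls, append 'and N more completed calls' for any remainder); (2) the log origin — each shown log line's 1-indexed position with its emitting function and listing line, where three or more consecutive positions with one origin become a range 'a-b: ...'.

Answer: the defect is in bind_quota at line 5.
Core observation: Everything matches until log position 4, which reads 'match at position 6' in place of 'match at position 1'.
Crash: rank_cells, line 11, IndexError.
Call chain: main -> verify_load([8, 6, 8, 6], 6) (called at line 28) -> rank_cells([8, 6, 8, 6], 6) (called at line 21).
First divergence: position 4 — shown 'match at position 6', intended 'match at position 1'.
Intended log window:
  2: rank_cells start: n=4 cutoff=6
  3: bind_quota start: n=4 cutoff=6
  4: match at position 1
  5: stage result 4
Execution walk:
  bind_quota([8, 6, 8, 6], 6) -> 6  [called from rank_cells, line 9]
Origin of each log line:
  1: emitted by verify_load (line 20)
  2: emitted by rank_cells (line 8)
  3: emitted by bind_quota (line 2)
  4: emitted by rank_cells (line 10)
A correct fix: line 5: replace `span` with `slot`.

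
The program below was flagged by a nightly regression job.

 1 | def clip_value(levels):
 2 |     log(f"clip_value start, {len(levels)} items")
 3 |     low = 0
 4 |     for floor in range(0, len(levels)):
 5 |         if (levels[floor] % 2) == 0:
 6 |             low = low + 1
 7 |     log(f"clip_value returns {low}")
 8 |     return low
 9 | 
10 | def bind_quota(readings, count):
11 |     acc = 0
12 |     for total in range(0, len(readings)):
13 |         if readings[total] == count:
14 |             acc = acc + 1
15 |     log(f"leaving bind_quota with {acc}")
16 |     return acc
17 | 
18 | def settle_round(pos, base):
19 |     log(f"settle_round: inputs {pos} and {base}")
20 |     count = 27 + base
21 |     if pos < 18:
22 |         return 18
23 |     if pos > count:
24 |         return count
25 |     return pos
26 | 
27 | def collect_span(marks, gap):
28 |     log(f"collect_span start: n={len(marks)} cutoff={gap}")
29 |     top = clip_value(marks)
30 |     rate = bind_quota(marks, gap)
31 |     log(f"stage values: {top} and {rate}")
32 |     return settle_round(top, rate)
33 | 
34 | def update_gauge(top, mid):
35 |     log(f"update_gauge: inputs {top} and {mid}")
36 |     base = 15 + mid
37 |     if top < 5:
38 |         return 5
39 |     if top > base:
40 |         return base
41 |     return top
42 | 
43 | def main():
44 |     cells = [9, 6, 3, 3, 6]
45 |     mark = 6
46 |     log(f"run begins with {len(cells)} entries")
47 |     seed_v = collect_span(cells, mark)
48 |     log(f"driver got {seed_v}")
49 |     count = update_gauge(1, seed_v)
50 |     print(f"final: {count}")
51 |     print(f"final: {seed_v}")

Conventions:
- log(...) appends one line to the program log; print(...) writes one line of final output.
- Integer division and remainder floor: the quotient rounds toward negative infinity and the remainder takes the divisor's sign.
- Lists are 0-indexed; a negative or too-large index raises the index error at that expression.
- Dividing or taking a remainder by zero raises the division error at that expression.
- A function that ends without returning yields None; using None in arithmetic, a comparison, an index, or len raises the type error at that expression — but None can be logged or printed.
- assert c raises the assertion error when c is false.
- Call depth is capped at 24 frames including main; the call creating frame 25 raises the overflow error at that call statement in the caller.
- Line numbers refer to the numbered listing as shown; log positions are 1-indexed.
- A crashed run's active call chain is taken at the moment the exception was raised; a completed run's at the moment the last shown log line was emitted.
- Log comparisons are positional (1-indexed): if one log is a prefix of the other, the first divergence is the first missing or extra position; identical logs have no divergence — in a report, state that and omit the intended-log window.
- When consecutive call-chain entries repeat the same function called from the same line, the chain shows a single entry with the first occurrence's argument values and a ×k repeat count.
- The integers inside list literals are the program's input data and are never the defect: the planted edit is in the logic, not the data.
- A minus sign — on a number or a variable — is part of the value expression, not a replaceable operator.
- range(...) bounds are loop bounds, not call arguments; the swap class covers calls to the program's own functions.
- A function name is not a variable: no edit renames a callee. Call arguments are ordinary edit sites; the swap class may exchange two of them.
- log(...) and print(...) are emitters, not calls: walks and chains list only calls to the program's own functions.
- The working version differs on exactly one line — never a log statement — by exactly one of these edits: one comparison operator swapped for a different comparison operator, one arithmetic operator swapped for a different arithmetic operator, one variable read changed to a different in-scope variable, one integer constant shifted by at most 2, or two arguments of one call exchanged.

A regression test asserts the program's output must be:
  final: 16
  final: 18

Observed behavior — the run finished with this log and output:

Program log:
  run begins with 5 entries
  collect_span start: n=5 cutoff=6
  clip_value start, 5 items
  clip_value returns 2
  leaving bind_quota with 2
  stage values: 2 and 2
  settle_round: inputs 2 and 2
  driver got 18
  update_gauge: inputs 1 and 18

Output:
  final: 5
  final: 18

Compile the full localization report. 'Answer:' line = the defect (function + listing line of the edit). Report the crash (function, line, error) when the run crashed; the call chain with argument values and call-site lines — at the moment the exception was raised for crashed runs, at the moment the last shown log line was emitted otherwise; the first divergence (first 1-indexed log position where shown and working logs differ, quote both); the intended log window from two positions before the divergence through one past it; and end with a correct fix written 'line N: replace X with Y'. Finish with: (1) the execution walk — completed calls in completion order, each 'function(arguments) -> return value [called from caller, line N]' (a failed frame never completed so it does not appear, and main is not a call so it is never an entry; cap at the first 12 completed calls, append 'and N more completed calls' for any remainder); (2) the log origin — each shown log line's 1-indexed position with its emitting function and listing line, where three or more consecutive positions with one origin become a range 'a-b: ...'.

Answer: the defect is in main at line 49.
Key observation: At log position 9 the runs split — shown 'update_gauge: inputs 1 and 18', but the working version logs 'update_gauge: inputs 18 and 1'.
Call chain: main -> update_gauge(1, 18) (called at line 49).
First divergence: position 9; shown 'update_gauge: inputs 1 and 18' vs intended 'update_gauge: inputs 18 and 1'.
Intended log window:
  7: settle_round: inputs 2 and 2
  8: driver got 18
  9: update_gauge: inputs 18 and 1
Execution walk:
  clip_value([9, 6, 3, 3, 6]) -> 2  [called from collect_span, line 29]
  bind_quota([9, 6, 3, 3, 6], 6) -> 2  [called from collect_span, line 30]
  settle_round(2, 2) -> 18  [called from collect_span, line 32]
  collect_span([9, 6, 3, 3, 6], 6) -> 18  [called from main, line 47]
  update_gauge(1, 18) -> 5  [called from main, line 49]
Log origin:
  1: logged in main at line 46
  2: logged in collect_span at line 28
  3: logged in clip_value at line 2
  4: logged in clip_value at line 7
  5: logged in bind_quota at line 15
  6: logged in collect_span at line 31
  7: logged in settle_round at line 19
  8: logged in main at line 48
  9: logged in update_gauge at line 35
A correct fix: line 49: replace `update_gauge(1, seed_v)` with `update_gauge(seed_v, 1)`.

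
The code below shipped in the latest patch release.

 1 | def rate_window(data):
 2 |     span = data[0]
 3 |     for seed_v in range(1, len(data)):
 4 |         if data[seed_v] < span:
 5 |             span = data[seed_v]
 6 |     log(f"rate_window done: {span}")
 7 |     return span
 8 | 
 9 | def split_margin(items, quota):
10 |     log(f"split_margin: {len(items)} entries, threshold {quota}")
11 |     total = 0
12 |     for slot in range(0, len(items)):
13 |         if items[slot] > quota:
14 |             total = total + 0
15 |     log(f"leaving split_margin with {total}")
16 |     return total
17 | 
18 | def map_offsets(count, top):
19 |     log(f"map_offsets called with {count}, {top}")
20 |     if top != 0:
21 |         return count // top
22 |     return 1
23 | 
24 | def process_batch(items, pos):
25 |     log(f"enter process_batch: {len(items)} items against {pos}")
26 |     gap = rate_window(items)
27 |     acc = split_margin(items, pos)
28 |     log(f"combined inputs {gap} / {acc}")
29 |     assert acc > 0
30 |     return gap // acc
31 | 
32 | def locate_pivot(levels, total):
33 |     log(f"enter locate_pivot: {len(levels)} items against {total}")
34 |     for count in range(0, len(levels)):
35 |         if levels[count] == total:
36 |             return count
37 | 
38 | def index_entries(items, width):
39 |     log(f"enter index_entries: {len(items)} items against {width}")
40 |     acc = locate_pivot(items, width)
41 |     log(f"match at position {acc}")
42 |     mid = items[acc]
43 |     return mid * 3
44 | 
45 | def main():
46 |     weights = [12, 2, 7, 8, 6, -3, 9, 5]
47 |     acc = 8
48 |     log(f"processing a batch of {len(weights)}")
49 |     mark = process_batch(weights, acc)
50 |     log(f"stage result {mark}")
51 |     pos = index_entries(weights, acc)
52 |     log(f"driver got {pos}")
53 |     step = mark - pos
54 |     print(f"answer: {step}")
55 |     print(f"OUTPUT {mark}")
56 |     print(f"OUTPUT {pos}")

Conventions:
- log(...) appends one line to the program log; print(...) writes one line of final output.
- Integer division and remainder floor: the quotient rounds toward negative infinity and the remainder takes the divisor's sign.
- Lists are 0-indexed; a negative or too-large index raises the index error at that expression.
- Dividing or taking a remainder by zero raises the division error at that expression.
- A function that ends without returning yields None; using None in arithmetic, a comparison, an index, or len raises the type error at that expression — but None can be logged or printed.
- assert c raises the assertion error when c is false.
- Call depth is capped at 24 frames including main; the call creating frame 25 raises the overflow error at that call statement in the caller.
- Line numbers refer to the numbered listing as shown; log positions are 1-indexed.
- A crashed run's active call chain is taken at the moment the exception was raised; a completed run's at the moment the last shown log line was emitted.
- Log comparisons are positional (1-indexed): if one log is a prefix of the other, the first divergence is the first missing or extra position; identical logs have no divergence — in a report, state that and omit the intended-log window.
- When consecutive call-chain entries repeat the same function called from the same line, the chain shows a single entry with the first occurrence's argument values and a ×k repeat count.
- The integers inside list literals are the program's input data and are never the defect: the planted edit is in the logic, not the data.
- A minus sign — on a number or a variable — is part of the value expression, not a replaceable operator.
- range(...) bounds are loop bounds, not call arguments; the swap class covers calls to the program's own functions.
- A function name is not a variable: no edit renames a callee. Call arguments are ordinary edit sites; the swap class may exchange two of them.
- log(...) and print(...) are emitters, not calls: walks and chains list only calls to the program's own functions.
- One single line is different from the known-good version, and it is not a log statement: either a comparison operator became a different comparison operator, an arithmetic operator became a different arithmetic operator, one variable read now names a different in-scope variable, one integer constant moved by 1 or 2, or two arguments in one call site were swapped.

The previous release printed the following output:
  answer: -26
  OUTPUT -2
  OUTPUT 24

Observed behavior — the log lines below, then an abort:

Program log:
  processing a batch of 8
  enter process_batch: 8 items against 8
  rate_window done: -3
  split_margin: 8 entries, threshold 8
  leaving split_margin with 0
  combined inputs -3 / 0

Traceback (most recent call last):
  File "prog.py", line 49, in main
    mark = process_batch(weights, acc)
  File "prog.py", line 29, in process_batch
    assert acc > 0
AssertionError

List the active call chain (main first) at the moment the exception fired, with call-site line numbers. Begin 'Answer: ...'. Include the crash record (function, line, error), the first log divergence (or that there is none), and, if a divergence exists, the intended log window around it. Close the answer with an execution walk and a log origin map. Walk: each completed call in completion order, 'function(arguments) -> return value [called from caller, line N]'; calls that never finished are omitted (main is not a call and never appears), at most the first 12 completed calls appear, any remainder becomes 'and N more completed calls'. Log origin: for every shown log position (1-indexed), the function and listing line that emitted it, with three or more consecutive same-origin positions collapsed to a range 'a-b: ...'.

Answer: main -> process_batch (called at line 49).
Key fact: The earliest visible damage is log position 5 — 'leaving split_margin with 0' rather than the intended 'leaving split_margin with 2'.
Crash: process_batch, line 29, AssertionError.
First divergence: position 5; shown 'leaving split_margin with 0' vs intended 'leaving split_margin with 2'.
Intended log window:
  3: rate_window done: -3
  4: split_margin: 8 entries, threshold 8
  5: leaving split_margin with 2
  6: combined inputs -3 / 2
Execution walk:
  rate_window([12, 2, 7, 8, 6, -3, 9, 5]) -> -3  [called from process_batch, line 26]
  split_margin([12, 2, 7, 8, 6, -3, 9, 5], 8) -> 0  [called from process_batch, line 27]
Log origin:
  1: logged in main at line 48
  2: logged in process_batch at line 25
  3: logged in rate_window at line 6
  4: logged in split_margin at line 10
  5: logged in split_margin at line 15
  6: logged in process_batch at line 28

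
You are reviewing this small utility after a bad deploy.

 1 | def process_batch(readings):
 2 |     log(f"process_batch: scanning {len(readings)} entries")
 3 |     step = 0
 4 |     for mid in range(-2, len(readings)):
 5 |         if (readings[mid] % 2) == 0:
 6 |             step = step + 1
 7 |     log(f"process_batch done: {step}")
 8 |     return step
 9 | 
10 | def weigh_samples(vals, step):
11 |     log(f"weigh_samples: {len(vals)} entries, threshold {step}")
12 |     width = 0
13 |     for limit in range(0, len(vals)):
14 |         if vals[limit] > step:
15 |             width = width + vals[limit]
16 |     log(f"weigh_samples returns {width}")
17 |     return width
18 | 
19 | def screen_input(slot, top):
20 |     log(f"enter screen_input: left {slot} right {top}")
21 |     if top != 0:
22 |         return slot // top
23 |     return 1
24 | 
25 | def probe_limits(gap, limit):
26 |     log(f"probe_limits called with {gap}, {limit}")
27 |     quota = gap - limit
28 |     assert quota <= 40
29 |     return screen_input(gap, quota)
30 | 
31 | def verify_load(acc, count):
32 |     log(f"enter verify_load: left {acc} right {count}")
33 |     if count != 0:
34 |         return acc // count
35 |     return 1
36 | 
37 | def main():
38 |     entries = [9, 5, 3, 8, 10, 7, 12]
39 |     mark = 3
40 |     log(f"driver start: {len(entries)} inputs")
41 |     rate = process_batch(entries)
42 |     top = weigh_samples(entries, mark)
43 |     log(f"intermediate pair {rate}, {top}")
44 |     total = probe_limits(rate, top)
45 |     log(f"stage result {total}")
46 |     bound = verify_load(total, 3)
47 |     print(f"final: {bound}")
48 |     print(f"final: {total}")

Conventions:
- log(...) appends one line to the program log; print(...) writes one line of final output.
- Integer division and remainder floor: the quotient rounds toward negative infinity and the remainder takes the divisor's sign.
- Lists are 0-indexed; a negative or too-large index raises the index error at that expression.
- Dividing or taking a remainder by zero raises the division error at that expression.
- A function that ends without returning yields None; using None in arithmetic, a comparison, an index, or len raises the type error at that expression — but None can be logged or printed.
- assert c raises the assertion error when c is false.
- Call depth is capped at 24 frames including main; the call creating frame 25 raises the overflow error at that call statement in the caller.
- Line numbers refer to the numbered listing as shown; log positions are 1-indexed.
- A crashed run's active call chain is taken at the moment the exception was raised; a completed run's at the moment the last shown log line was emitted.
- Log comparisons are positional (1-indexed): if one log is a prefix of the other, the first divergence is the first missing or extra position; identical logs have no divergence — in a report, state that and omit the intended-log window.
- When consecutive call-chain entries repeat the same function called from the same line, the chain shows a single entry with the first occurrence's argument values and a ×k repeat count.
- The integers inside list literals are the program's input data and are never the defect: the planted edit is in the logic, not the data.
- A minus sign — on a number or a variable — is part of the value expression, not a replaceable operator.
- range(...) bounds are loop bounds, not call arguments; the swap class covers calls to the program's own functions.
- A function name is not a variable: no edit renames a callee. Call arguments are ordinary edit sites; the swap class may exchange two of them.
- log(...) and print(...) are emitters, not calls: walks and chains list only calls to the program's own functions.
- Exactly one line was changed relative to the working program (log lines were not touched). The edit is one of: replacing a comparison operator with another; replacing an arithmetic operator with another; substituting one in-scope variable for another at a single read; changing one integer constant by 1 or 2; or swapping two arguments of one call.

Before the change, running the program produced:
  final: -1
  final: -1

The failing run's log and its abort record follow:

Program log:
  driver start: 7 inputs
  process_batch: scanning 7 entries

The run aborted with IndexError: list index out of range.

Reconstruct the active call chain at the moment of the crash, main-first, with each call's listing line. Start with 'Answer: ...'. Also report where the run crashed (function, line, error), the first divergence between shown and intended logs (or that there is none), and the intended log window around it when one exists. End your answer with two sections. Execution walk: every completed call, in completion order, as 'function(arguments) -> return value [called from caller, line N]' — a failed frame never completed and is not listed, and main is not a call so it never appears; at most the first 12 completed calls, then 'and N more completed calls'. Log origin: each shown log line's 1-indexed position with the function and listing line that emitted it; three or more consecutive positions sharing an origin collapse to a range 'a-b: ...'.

Answer: main -> process_batch (called at line 41).
Key fact: Only 2 log lines were emitted before the run died; the intended continuation was 'process_batch done: 3'.
Crash: process_batch, line 5, IndexError.
First divergence: position 3; the shown log stops at 2 lines while the working version next logs 'process_batch done: 3'.
Intended log window:
  1: driver start: 7 inputs
  2: process_batch: scanning 7 entries
  3: process_batch done: 3
  4: weigh_samples: 7 entries, threshold 3
Execution walk:
  (no call completed)
Log origins:
  1 — main, line 40
  2 — process_batch, line 2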